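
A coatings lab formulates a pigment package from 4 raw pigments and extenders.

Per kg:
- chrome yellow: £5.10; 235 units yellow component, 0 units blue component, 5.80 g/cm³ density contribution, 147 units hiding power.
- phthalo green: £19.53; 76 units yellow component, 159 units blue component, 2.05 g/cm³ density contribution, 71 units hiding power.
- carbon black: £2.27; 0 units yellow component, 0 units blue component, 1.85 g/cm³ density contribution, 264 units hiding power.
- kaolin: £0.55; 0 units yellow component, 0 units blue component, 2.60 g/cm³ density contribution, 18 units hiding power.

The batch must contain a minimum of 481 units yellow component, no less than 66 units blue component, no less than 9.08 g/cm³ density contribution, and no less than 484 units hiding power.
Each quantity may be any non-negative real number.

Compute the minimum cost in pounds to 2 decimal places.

This is a linear program. Let x1 = kg of chrome yellow, x2 = kg of phthalo green, x3 = kg of carbon black, x4 = kg of kaolin.
Minimize 5.1x1 + 19.53x2 + 2.27x3 + 0.55x4 with:
  235x1 + 76x2 ≥ 481   (yellow component)
  159x2 ≥ 66   (blue component)
  5.8x1 + 2.05x2 + 1.85x3 + 2.6x4 ≥ 9.08   (density contribution)
  147x1 + 71x2 + 264x3 + 18x4 ≥ 484   (hiding power)
  x1, x2, x3, x4 ≥ 0.
The minimum-cost mix takes nothing from kaolin — only chrome yellow, phthalo green, carbon black. Binding constraints: yellow component, blue component, hiding power.
Solving gives x1 = 1.913, x2 = 0.4151, x3 = 0.6567.
Total cost: 5.1·1.913 + 19.53·0.4151 + 2.27·0.6567 = 19.3539.

£19.35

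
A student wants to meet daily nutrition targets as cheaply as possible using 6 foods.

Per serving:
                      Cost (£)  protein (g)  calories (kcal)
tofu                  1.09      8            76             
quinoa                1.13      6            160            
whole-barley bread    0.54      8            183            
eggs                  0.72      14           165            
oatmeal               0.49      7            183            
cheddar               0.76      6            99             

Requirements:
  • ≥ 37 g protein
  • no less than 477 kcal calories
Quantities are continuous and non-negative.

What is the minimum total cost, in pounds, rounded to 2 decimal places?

Let x1 = servings of tofu, x2 = servings of quinoa, x3 = servings of whole-barley bread, x4 = servings of eggs, x5 = servings of oatmeal, x6 = servings of cheddar.
Minimise 1.09x1 + 1.13x2 + 0.54x3 + 0.72x4 + 0.49x5 + 0.76x6 with:
  8x1 + 6x2 + 8x3 + 14x4 + 7x5 + 6x6 ≥ 37   (protein)
  76x1 + 160x2 + 183x3 + 165x4 + 183x5 + 99x6 ≥ 477   (calories)
  x1, x2, x3, x4, x5, x6 ≥ 0.
The optimal basis is {eggs, oatmeal}; tofu, quinoa, whole-barley bread, cheddar drop out. There the protein and calories constraints are tight.
Solving gives x4 = 2.439, x5 = 0.4072.
Total cost: 0.72·2.439 + 0.49·0.4072 = 1.9556.

£1.96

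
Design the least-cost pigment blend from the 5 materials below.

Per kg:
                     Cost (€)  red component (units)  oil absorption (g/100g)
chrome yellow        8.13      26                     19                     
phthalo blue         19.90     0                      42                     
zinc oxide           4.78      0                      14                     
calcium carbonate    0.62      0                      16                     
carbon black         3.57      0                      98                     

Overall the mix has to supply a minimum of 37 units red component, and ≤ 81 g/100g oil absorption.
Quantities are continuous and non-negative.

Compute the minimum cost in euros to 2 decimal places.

€11.57

Let x1 = kg of chrome yellow, x2 = kg of phthalo blue, x3 = kg of zinc oxide, x4 = kg of calcium carbonate, x5 = kg of carbon black.
min 8.13x1 + 19.9x2 + 4.78x3 + 0.62x4 + 3.57x5 with:
  26x1 ≥ 37   (red component)
  19x1 + 42x2 + 14x3 + 16x4 + 98x5 ≤ 81   (oil absorption)
  x1, x2, x3, x4, x5 ≥ 0.
At the optimum only chrome yellow is positive (phthalo blue, zinc oxide, calcium carbonate, carbon black = 0). The red component requirement is met with equality.
Optimal quantities: chrome yellow = 1.423 kg.
Hence cost = 8.13·1.423 = €11.5690.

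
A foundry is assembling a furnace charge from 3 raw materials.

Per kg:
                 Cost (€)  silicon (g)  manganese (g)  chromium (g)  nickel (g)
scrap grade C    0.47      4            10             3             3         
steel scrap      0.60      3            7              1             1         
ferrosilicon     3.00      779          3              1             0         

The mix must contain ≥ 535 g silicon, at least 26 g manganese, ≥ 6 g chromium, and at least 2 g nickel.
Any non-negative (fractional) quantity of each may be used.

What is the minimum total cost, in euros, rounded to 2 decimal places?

€3.15

Set it up as a linear program. Let x1 = kg of scrap grade C, x2 = kg of steel scrap, x3 = kg of ferrosilicon.
Minimize 0.47x1 + 0.6x2 + 3x3 s.t.:
  4x1 + 3x2 + 779x3 ≥ 535   (silicon)
  10x1 + 7x2 + 3x3 ≥ 26   (manganese)
  3x1 + 1x2 + 1x3 ≥ 6   (chromium)
  3x1 + 1x2 ≥ 2   (nickel)
  x1, x2, x3 ≥ 0.
The optimal basis is {scrap grade C, ferrosilicon}; steel scrap drops out. Binding constraints: silicon and manganese.
Solving gives x1 = 2.398, x3 = 0.6745.
Objective = 0.47·2.398 + 3·0.6745 = 3.1506.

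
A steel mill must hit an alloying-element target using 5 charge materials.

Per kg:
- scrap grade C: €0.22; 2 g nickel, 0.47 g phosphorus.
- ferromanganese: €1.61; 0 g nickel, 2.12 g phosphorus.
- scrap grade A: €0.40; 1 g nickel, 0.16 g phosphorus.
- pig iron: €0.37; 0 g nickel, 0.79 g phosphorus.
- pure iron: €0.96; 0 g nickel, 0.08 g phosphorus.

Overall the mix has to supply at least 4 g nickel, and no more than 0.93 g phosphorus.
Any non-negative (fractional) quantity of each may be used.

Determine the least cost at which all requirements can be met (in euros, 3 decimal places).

€0.479

Let x1 = kg of scrap grade C, x2 = kg of ferromanganese, x3 = kg of scrap grade A, x4 = kg of pig iron, x5 = kg of pure iron.
Minimise 0.22x1 + 1.61x2 + 0.4x3 + 0.37x4 + 0.96x5 subject to:
  2x1 + 1x3 ≥ 4   (nickel)
  0.47x1 + 2.12x2 + 0.16x3 + 0.79x4 + 0.08x5 ≤ 0.93   (phosphorus)
  x1, x2, x3, x4, x5 ≥ 0.
The minimum-cost mix takes nothing from ferromanganese, pig iron, pure iron — only scrap grade C, scrap grade A. Binding constraints: nickel and phosphorus.
Optimal quantities: scrap grade C = 1.933 kg, scrap grade A = 0.1333 kg.
Total cost: 0.22·1.933 + 0.4·0.1333 = 0.47858.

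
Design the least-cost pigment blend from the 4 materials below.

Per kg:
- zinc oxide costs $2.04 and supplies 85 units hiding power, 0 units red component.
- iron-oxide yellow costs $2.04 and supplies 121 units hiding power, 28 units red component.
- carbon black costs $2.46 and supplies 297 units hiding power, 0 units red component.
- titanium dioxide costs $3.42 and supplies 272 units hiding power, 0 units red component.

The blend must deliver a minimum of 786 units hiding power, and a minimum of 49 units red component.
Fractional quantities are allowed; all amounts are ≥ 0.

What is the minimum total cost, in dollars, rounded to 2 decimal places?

Let x1 = kg of zinc oxide, x2 = kg of iron-oxide yellow, x3 = kg of carbon black, x4 = kg of titanium dioxide.
Minimize 2.04x1 + 2.04x2 + 2.46x3 + 3.42x4 s.t.:
  85x1 + 121x2 + 297x3 + 272x4 ≥ 786   (hiding power)
  28x2 ≥ 49   (red component)
  x1, x2, x3, x4 ≥ 0.
The minimum-cost mix takes nothing from zinc oxide, titanium dioxide — only iron-oxide yellow, carbon black. The hiding power and red component requirements are met with equality.
So iron-oxide yellow = 1.75 kg, carbon black = 1.934 kg.
Cost = 2.04·1.75 + 2.46·1.934 = 8.3276.

$8.33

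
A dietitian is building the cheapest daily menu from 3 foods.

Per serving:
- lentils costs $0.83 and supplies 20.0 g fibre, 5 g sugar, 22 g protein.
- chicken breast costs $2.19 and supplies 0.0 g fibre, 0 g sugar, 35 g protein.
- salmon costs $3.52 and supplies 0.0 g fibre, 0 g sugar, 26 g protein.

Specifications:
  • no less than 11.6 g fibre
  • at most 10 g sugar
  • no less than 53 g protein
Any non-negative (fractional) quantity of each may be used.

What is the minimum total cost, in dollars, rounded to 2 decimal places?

Let x1 = servings of lentils, x2 = servings of chicken breast, x3 = servings of salmon.
Minimize 0.83x1 + 2.19x2 + 3.52x3 subject to:
  20x1 ≥ 11.6   (fibre)
  5x1 ≤ 10   (sugar)
  22x1 + 35x2 + 26x3 ≥ 53   (protein)
  x1, x2, x3 ≥ 0.
The optimal basis is {lentils, chicken breast}; salmon drops out. There the sugar and protein constraints are tight.
Optimal quantities: lentils = 2 servings, chicken breast = 0.2571 servings.
Objective = 0.83·2 + 2.19·0.2571 = 2.2230.

$2.22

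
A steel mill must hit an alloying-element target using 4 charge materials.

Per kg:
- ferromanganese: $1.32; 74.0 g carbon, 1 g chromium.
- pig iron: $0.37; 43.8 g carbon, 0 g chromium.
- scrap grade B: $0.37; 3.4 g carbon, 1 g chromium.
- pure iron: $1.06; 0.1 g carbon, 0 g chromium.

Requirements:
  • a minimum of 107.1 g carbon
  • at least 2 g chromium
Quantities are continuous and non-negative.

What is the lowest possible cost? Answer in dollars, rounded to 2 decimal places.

Set it up as a linear program. Let x1 = kg of ferromanganese, x2 = kg of pig iron, x3 = kg of scrap grade B, x4 = kg of pure iron.
Minimise 1.32x1 + 0.37x2 + 0.37x3 + 1.06x4 with:
  74x1 + 43.8x2 + 3.4x3 + 0.1x4 ≥ 107.1   (carbon)
  1x1 + 1x3 ≥ 2   (chromium)
  x1, x2, x3, x4 ≥ 0.
At the optimum only pig iron, scrap grade B are positive (ferromanganese, pure iron = 0). Binding constraints: carbon and chromium.
That vertex is x2 = 2.29, x3 = 2.
Objective = 0.37·2.29 + 0.37·2 = 1.5873.

$1.59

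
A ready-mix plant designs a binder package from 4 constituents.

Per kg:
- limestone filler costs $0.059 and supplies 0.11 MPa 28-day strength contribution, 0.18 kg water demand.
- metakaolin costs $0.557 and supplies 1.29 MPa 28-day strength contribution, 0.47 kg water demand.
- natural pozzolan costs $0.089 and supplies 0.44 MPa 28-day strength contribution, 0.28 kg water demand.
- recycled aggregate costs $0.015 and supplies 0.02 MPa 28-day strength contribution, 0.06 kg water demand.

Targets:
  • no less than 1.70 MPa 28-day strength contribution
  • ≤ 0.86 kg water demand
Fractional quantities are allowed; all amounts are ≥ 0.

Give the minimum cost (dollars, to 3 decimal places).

$0.531

Let x1 = kg of limestone filler, x2 = kg of metakaolin, x3 = kg of natural pozzolan, x4 = kg of recycled aggregate.
min 0.059x1 + 0.557x2 + 0.089x3 + 0.015x4 s.t.:
  0.11x1 + 1.29x2 + 0.44x3 + 0.02x4 ≥ 1.7   (28-day strength contribution)
  0.18x1 + 0.47x2 + 0.28x3 + 0.06x4 ≤ 0.86   (water demand)
  x1, x2, x3, x4 ≥ 0.
The minimum-cost mix takes nothing from limestone filler, recycled aggregate — only metakaolin, natural pozzolan. The 28-day strength contribution and water demand requirements are met with equality.
That vertex is x2 = 0.6321, x3 = 2.01.
Objective = 0.557·0.6321 + 0.089·2.01 = 0.53097.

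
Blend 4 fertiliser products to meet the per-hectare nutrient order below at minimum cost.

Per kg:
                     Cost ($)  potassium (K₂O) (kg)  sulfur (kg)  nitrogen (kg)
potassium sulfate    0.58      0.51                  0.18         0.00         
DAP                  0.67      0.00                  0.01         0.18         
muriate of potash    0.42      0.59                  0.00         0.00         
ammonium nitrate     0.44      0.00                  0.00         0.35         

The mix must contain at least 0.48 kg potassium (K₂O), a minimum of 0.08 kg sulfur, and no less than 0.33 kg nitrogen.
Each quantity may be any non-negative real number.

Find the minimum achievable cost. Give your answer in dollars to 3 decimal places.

$0.853

Let x1 = kg of potassium sulfate, x2 = kg of DAP, x3 = kg of muriate of potash, x4 = kg of ammonium nitrate.
Minimize 0.58x1 + 0.67x2 + 0.42x3 + 0.44x4 s.t.:
  0.51x1 + 0.59x3 ≥ 0.48   (potassium (K₂O))
  0.18x1 + 0.01x2 ≥ 0.08   (sulfur)
  0.18x2 + 0.35x4 ≥ 0.33   (nitrogen)
  x1, x2, x3, x4 ≥ 0.
The cheapest feasible vertex uses only potassium sulfate, muriate of potash, ammonium nitrate; DAP is not used. The potassium (K₂O), sulfur, nitrogen requirements are met with equality.
That vertex is x1 = 0.4444, x3 = 0.4294, x4 = 0.9429.
Hence cost = 0.58·0.4444 + 0.42·0.4294 + 0.44·0.9429 = $0.85298.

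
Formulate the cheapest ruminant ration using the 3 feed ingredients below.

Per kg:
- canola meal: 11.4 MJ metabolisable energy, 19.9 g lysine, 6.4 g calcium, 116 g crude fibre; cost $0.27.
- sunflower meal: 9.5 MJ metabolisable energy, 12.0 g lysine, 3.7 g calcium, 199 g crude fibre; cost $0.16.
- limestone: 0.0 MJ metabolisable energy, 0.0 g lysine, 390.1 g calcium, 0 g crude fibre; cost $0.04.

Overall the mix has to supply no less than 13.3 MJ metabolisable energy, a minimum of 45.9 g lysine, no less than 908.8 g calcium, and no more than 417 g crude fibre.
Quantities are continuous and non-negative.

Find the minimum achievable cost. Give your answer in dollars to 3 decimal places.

Set it up as a linear program. Let x1 = kg of canola meal, x2 = kg of sunflower meal, x3 = kg of limestone.
min 0.27x1 + 0.16x2 + 0.04x3 s.t.:
  11.4x1 + 9.5x2 ≥ 13.3   (metabolisable energy)
  19.9x1 + 12x2 ≥ 45.9   (lysine)
  6.4x1 + 3.7x2 + 390.1x3 ≥ 908.8   (calcium)
  116x1 + 199x2 ≤ 417   (crude fibre)
  x1, x2, x3 ≥ 0.
All 3 inputs are positive at the optimum. The lysine, calcium, crude fibre requirements are met with equality.
That vertex is x1 = 1.608, x2 = 1.158, x3 = 2.292.
Hence cost = 0.27·1.608 + 0.16·1.158 + 0.04·2.292 = $0.71112.

$0.711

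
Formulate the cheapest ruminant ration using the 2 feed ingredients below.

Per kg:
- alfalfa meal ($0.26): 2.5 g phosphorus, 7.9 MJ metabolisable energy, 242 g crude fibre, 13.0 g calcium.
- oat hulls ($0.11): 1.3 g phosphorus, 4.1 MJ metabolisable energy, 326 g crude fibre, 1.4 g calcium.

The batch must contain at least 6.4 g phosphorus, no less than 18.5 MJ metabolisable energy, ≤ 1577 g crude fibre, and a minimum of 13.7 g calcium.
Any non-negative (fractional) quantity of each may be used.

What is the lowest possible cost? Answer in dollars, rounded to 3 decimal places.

Let x1 = kg of alfalfa meal, x2 = kg of oat hulls.
Minimise 0.26x1 + 0.11x2 with:
  2.5x1 + 1.3x2 ≥ 6.4   (phosphorus)
  7.9x1 + 4.1x2 ≥ 18.5   (metabolisable energy)
  242x1 + 326x2 ≤ 1577   (crude fibre)
  13x1 + 1.4x2 ≥ 13.7   (calcium)
  x1, x2 ≥ 0.
Both inputs are positive at the optimum. Binding constraints: phosphorus and calcium.
Optimal quantities: alfalfa meal = 0.6604 kg, oat hulls = 3.653 kg.
Cost = 0.26·0.6604 + 0.11·3.653 = 0.57353.

$0.574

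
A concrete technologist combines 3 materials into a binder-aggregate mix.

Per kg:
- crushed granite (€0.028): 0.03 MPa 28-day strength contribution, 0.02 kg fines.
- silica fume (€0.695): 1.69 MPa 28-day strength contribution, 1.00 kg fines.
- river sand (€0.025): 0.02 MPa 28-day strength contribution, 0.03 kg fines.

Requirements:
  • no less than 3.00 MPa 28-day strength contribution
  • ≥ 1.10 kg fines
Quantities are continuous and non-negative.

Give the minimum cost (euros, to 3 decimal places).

€1.234

Treat it as an LP. Let x1 = kg of crushed granite, x2 = kg of silica fume, x3 = kg of river sand.
min 0.028x1 + 0.695x2 + 0.025x3 subject to:
  0.03x1 + 1.69x2 + 0.02x3 ≥ 3   (28-day strength contribution)
  0.02x1 + 1x2 + 0.03x3 ≥ 1.1   (fines)
  x1, x2, x3 ≥ 0.
At the optimum only silica fume is positive (crushed granite, river sand = 0). The 28-day strength contribution requirement is met with equality.
Optimal quantities: silica fume = 1.775 kg.
Objective = 0.695·1.775 = 1.23363.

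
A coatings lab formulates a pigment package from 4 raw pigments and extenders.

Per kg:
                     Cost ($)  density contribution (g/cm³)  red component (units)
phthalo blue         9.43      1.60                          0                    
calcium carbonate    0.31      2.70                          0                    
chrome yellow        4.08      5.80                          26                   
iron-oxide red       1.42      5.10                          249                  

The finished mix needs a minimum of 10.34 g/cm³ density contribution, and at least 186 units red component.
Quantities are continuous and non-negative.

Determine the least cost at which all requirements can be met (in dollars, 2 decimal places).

This is a linear program. Let x1 = kg of phthalo blue, x2 = kg of calcium carbonate, x3 = kg of chrome yellow, x4 = kg of iron-oxide red.
min 9.43x1 + 0.31x2 + 4.08x3 + 1.42x4 subject to:
  1.6x1 + 2.7x2 + 5.8x3 + 5.1x4 ≥ 10.34   (density contribution)
  26x3 + 249x4 ≥ 186   (red component)
  x1, x2, x3, x4 ≥ 0.
The minimum-cost mix takes nothing from phthalo blue, chrome yellow — only calcium carbonate, iron-oxide red. There the density contribution and red component constraints are tight.
That vertex is x2 = 2.419, x4 = 0.747.
Hence cost = 0.31·2.419 + 1.42·0.747 = $1.8106.

$1.81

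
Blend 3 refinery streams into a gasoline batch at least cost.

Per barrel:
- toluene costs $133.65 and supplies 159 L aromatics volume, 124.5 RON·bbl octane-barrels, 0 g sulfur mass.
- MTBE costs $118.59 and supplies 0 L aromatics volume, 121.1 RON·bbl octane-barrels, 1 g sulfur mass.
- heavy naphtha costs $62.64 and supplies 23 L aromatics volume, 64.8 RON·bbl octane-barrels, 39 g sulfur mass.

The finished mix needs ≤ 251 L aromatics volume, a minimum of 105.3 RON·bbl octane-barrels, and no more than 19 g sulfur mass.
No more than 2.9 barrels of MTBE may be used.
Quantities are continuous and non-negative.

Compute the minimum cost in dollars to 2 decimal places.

Set it up as a linear program. Let x1 = barrels of toluene, x2 = barrels of MTBE, x3 = barrels of heavy naphtha.
min 133.65x1 + 118.59x2 + 62.64x3 s.t.:
  159x1 + 23x3 ≤ 251   (aromatics volume)
  124.5x1 + 121.1x2 + 64.8x3 ≥ 105.3   (octane-barrels)
  1x2 + 39x3 ≤ 19   (sulfur mass)
  x2 ≤ 2.9
  x1, x2, x3 ≥ 0.
At the optimum only MTBE, heavy naphtha are positive (toluene = 0). The octane-barrels and sulfur mass requirements are met with equality.
That vertex is x2 = 0.6173, x3 = 0.4714.
Hence cost = 118.59·0.6173 + 62.64·0.4714 = $102.7341.

$102.73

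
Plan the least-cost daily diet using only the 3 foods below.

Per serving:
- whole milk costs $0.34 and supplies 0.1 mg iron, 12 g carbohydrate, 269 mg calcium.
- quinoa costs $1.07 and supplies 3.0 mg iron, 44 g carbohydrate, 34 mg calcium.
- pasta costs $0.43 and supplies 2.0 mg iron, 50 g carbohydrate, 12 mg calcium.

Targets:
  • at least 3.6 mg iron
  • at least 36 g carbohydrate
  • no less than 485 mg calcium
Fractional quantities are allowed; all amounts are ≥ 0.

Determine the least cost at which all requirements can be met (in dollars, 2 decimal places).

Set it up as a linear program. Let x1 = servings of whole milk, x2 = servings of quinoa, x3 = servings of pasta.
min 0.34x1 + 1.07x2 + 0.43x3 s.t.:
  0.1x1 + 3x2 + 2x3 ≥ 3.6   (iron)
  12x1 + 44x2 + 50x3 ≥ 36   (carbohydrate)
  269x1 + 34x2 + 12x3 ≥ 485   (calcium)
  x1, x2, x3 ≥ 0.
At the optimum only whole milk, pasta are positive (quinoa = 0). The iron and calcium requirements are met with equality.
That vertex is x1 = 1.727, x3 = 1.714.
Hence cost = 0.34·1.727 + 0.43·1.714 = $1.3242.

$1.32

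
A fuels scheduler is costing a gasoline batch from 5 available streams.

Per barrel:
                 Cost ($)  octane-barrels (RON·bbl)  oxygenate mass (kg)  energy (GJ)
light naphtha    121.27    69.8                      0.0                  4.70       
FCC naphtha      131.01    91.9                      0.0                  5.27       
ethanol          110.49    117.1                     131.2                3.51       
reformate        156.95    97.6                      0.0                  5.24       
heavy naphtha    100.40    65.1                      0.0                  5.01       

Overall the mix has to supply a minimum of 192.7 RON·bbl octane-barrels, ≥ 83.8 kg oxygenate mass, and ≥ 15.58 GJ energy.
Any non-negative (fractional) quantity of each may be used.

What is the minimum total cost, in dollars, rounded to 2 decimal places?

Let x1 = barrels of light naphtha, x2 = barrels of FCC naphtha, x3 = barrels of ethanol, x4 = barrels of reformate, x5 = barrels of heavy naphtha.
min 121.27x1 + 131.01x2 + 110.49x3 + 156.95x4 + 100.4x5 with:
  69.8x1 + 91.9x2 + 117.1x3 + 97.6x4 + 65.1x5 ≥ 192.7   (octane-barrels)
  131.2x3 ≥ 83.8   (oxygenate mass)
  4.7x1 + 5.27x2 + 3.51x3 + 5.24x4 + 5.01x5 ≥ 15.58   (energy)
  x1, x2, x3, x4, x5 ≥ 0.
The minimum-cost mix takes nothing from light naphtha, FCC naphtha, reformate — only ethanol, heavy naphtha. There the oxygenate mass and energy constraints are tight.
Optimal quantities: ethanol = 0.63872 barrels, heavy naphtha = 2.6623 barrels.
Objective = 110.49·0.63872 + 100.4·2.6623 = 337.8671.

$337.87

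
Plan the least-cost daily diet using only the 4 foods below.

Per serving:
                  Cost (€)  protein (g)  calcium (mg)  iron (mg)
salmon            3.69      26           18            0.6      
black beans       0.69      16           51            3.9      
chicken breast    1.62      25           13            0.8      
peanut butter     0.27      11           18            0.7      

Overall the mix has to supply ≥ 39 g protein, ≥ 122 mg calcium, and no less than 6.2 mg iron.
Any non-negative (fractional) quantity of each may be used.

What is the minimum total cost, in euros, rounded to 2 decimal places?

This is a linear program. Let x1 = servings of salmon, x2 = servings of black beans, x3 = servings of chicken breast, x4 = servings of peanut butter.
Minimize 3.69x1 + 0.69x2 + 1.62x3 + 0.27x4 subject to:
  26x1 + 16x2 + 25x3 + 11x4 ≥ 39   (protein)
  18x1 + 51x2 + 13x3 + 18x4 ≥ 122   (calcium)
  0.6x1 + 3.9x2 + 0.8x3 + 0.7x4 ≥ 6.2   (iron)
  x1, x2, x3, x4 ≥ 0.
The cheapest feasible vertex uses only black beans, peanut butter; salmon, chicken breast are not used. There the protein and calcium constraints are tight.
Optimal quantities: black beans = 2.344 servings, peanut butter = 0.1355 servings.
Total cost: 0.69·2.344 + 0.27·0.1355 = 1.6539.

€1.65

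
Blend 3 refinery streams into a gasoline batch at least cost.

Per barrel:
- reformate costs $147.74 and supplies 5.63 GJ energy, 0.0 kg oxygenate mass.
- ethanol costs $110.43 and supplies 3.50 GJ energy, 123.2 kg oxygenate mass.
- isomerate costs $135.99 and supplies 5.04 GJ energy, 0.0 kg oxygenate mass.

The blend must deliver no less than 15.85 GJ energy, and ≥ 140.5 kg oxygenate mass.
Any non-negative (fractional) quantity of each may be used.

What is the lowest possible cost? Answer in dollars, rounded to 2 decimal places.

Let x1 = barrels of reformate, x2 = barrels of ethanol, x3 = barrels of isomerate.
Minimise 147.74x1 + 110.43x2 + 135.99x3 with:
  5.63x1 + 3.5x2 + 5.04x3 ≥ 15.85   (energy)
  123.2x2 ≥ 140.5   (oxygenate mass)
  x1, x2, x3 ≥ 0.
The optimal basis is {reformate, ethanol}; isomerate drops out. The energy and oxygenate mass requirements are met with equality.
Solving gives x1 = 2.1063, x2 = 1.1404.
Objective = 147.74·2.1063 + 110.43·1.1404 = 437.1191.

$437.12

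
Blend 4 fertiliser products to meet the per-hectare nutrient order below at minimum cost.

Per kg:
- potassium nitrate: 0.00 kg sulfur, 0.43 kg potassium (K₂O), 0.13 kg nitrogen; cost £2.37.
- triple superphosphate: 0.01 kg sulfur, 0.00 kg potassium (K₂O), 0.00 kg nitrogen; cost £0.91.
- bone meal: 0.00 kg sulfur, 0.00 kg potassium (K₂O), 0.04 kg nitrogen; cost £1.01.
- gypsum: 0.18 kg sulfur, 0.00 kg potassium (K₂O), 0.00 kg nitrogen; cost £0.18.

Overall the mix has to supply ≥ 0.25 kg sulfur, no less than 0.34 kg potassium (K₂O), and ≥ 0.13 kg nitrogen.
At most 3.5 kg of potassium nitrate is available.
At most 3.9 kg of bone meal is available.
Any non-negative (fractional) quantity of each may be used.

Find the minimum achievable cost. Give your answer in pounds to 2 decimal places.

£2.62

Set it up as a linear program. Let x1 = kg of potassium nitrate, x2 = kg of triple superphosphate, x3 = kg of bone meal, x4 = kg of gypsum.
Minimize 2.37x1 + 0.91x2 + 1.01x3 + 0.18x4 with:
  0.01x2 + 0.18x4 ≥ 0.25   (sulfur)
  0.43x1 ≥ 0.34   (potassium (K₂O))
  0.13x1 + 0.04x3 ≥ 0.13   (nitrogen)
  x1 ≤ 3.5
  x3 ≤ 3.9
  x1, x2, x3, x4 ≥ 0.
At the optimum only potassium nitrate, gypsum are positive (triple superphosphate, bone meal = 0). Binding constraints: sulfur and nitrogen.
Optimal quantities: potassium nitrate = 1 kg, gypsum = 1.389 kg.
Hence cost = 2.37·1 + 0.18·1.389 = £2.6200.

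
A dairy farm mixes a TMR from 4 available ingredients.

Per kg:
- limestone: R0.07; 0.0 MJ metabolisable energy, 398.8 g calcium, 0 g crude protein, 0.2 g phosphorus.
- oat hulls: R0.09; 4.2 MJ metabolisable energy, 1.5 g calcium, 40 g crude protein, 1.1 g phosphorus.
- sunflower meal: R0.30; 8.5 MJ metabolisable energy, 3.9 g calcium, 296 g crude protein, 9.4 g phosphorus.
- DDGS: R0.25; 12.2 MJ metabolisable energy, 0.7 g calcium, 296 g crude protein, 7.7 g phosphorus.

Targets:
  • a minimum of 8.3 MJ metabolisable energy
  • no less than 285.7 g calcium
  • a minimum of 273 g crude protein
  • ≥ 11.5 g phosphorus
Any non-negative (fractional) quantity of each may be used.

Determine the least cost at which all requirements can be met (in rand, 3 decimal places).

Treat it as an LP. Let x1 = kg of limestone, x2 = kg of oat hulls, x3 = kg of sunflower meal, x4 = kg of DDGS.
min 0.07x1 + 0.09x2 + 0.3x3 + 0.25x4 s.t.:
  4.2x2 + 8.5x3 + 12.2x4 ≥ 8.3   (metabolisable energy)
  398.8x1 + 1.5x2 + 3.9x3 + 0.7x4 ≥ 285.7   (calcium)
  40x2 + 296x3 + 296x4 ≥ 273   (crude protein)
  0.2x1 + 1.1x2 + 9.4x3 + 7.7x4 ≥ 11.5   (phosphorus)
  x1, x2, x3, x4 ≥ 0.
The cheapest feasible vertex uses only limestone, sunflower meal; oat hulls, DDGS are not used. There the calcium and phosphorus constraints are tight.
That vertex is x1 = 0.7046, x3 = 1.208.
Total cost: 0.07·0.7046 + 0.3·1.208 = 0.41172.

R0.412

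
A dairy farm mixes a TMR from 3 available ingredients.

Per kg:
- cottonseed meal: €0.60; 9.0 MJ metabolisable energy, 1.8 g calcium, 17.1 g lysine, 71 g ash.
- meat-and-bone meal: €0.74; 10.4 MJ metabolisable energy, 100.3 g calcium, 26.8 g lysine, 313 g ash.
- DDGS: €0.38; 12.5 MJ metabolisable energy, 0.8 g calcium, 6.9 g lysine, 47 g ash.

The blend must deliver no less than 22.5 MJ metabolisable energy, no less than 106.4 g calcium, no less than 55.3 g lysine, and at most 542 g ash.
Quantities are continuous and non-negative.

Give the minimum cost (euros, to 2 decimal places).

Let x1 = kg of cottonseed meal, x2 = kg of meat-and-bone meal, x3 = kg of DDGS.
Minimise 0.6x1 + 0.74x2 + 0.38x3 subject to:
  9x1 + 10.4x2 + 12.5x3 ≥ 22.5   (metabolisable energy)
  1.8x1 + 100.3x2 + 0.8x3 ≥ 106.4   (calcium)
  17.1x1 + 26.8x2 + 6.9x3 ≥ 55.3   (lysine)
  71x1 + 313x2 + 47x3 ≤ 542   (ash)
  x1, x2, x3 ≥ 0.
The minimum-cost mix takes nothing from DDGS — only cottonseed meal, meat-and-bone meal. There the lysine and ash constraints are tight.
Solving gives x1 = 0.8069, x2 = 1.549.
Hence cost = 0.6·0.8069 + 0.74·1.549 = €1.6304.

€1.63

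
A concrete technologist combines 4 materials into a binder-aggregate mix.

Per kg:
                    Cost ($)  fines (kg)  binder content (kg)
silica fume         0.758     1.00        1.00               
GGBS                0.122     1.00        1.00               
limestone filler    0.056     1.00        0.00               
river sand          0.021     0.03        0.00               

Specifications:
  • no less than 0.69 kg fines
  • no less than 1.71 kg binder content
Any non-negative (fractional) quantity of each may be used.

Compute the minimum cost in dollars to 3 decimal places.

$0.209

Let x1 = kg of silica fume, x2 = kg of GGBS, x3 = kg of limestone filler, x4 = kg of river sand.
Minimize 0.758x1 + 0.122x2 + 0.056x3 + 0.021x4 with:
  1x1 + 1x2 + 1x3 + 0.03x4 ≥ 0.69   (fines)
  1x1 + 1x2 ≥ 1.71   (binder content)
  x1, x2, x3, x4 ≥ 0.
The cheapest feasible vertex uses only GGBS; silica fume, limestone filler, river sand are not used. There the binder content constraint is tight.
Solving gives x2 = 1.71.
Total cost: 0.122·1.71 = 0.20862.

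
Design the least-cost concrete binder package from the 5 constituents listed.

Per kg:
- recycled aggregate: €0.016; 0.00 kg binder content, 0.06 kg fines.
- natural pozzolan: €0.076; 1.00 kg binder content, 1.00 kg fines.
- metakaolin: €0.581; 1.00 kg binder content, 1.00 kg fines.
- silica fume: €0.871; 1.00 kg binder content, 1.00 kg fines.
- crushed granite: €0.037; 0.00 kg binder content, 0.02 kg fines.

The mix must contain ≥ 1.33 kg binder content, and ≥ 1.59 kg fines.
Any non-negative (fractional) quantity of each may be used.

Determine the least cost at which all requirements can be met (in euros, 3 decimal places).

€0.121

Let x1 = kg of recycled aggregate, x2 = kg of natural pozzolan, x3 = kg of metakaolin, x4 = kg of silica fume, x5 = kg of crushed granite.
Minimize 0.016x1 + 0.076x2 + 0.581x3 + 0.871x4 + 0.037x5 with:
  1x2 + 1x3 + 1x4 ≥ 1.33   (binder content)
  0.06x1 + 1x2 + 1x3 + 1x4 + 0.02x5 ≥ 1.59   (fines)
  x1, x2, x3, x4, x5 ≥ 0.
The minimum-cost mix takes nothing from recycled aggregate, metakaolin, silica fume, crushed granite — only natural pozzolan. There the fines constraint is tight.
Solving gives x2 = 1.59.
Cost = 0.076·1.59 = 0.12084.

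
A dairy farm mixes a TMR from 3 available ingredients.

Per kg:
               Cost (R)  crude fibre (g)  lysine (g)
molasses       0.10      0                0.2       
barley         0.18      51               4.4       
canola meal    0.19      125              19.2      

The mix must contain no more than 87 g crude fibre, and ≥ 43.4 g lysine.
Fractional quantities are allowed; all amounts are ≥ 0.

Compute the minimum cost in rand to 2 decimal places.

R15.15

Let x1 = kg of molasses, x2 = kg of barley, x3 = kg of canola meal.
Minimize 0.1x1 + 0.18x2 + 0.19x3 subject to:
  51x2 + 125x3 ≤ 87   (crude fibre)
  0.2x1 + 4.4x2 + 19.2x3 ≥ 43.4   (lysine)
  x1, x2, x3 ≥ 0.
The optimal basis is {molasses, canola meal}; barley drops out. The crude fibre and lysine requirements are met with equality.
So molasses = 150.2 kg, canola meal = 0.696 kg.
Cost = 0.1·150.2 + 0.19·0.696 = 15.1522.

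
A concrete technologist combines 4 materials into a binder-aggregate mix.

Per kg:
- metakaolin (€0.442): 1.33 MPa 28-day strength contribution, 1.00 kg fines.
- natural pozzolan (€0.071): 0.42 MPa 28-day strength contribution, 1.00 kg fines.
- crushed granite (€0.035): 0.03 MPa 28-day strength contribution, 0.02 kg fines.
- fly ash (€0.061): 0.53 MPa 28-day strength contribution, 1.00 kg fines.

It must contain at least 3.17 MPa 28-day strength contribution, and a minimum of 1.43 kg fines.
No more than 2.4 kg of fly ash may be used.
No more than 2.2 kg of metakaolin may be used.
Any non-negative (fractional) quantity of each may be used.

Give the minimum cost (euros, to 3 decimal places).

Treat it as an LP. Let x1 = kg of metakaolin, x2 = kg of natural pozzolan, x3 = kg of crushed granite, x4 = kg of fly ash.
Minimize 0.442x1 + 0.071x2 + 0.035x3 + 0.061x4 with:
  1.33x1 + 0.42x2 + 0.03x3 + 0.53x4 ≥ 3.17   (28-day strength contribution)
  1x1 + 1x2 + 0.02x3 + 1x4 ≥ 1.43   (fines)
  x4 ≤ 2.4
  x1 ≤ 2.2
  x1, x2, x3, x4 ≥ 0.
The cheapest feasible vertex uses only natural pozzolan, fly ash; metakaolin, crushed granite are not used. The 28-day strength contribution and the fly ash cap requirements are met with equality.
Solving gives x2 = 4.519, x4 = 2.4.
Hence cost = 0.071·4.519 + 0.061·2.4 = €0.46725.

€0.467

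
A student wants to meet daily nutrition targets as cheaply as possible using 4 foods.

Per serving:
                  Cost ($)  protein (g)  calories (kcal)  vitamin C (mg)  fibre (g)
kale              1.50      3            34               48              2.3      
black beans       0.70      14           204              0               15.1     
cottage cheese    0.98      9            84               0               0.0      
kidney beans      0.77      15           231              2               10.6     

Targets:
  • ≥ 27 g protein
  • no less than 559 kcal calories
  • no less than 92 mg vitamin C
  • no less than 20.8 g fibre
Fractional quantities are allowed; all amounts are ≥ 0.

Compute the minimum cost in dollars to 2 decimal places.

Let x1 = servings of kale, x2 = servings of black beans, x3 = servings of cottage cheese, x4 = servings of kidney beans.
Minimize 1.5x1 + 0.7x2 + 0.98x3 + 0.77x4 subject to:
  3x1 + 14x2 + 9x3 + 15x4 ≥ 27   (protein)
  34x1 + 204x2 + 84x3 + 231x4 ≥ 559   (calories)
  48x1 + 2x4 ≥ 92   (vitamin C)
  2.3x1 + 15.1x2 + 10.6x4 ≥ 20.8   (fibre)
  x1, x2, x3, x4 ≥ 0.
The optimal basis is {kale, kidney beans}; black beans, cottage cheese drop out. There the calories and vitamin C constraints are tight.
That vertex is x1 = 1.827, x4 = 2.151.
Total cost: 1.5·1.827 + 0.77·2.151 = 4.3968.

$4.40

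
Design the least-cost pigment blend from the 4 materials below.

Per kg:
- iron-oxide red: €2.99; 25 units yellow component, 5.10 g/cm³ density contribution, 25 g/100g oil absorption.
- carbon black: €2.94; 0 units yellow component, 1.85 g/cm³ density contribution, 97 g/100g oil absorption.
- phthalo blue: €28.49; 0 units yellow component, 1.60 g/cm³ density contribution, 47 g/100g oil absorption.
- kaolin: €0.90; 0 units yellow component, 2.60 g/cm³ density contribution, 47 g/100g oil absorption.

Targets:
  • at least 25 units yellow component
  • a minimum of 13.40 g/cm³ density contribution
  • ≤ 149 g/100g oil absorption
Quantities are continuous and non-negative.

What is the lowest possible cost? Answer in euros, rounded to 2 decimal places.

Let x1 = kg of iron-oxide red, x2 = kg of carbon black, x3 = kg of phthalo blue, x4 = kg of kaolin.
Minimize 2.99x1 + 2.94x2 + 28.49x3 + 0.9x4 s.t.:
  25x1 ≥ 25   (yellow component)
  5.1x1 + 1.85x2 + 1.6x3 + 2.6x4 ≥ 13.4   (density contribution)
  25x1 + 97x2 + 47x3 + 47x4 ≤ 149   (oil absorption)
  x1, x2, x3, x4 ≥ 0.
At the optimum only iron-oxide red, kaolin are positive (carbon black, phthalo blue = 0). There the density contribution and oil absorption constraints are tight.
Solving gives x1 = 1.388, x4 = 2.432.
Cost = 2.99·1.388 + 0.9·2.432 = 6.3389.

€6.34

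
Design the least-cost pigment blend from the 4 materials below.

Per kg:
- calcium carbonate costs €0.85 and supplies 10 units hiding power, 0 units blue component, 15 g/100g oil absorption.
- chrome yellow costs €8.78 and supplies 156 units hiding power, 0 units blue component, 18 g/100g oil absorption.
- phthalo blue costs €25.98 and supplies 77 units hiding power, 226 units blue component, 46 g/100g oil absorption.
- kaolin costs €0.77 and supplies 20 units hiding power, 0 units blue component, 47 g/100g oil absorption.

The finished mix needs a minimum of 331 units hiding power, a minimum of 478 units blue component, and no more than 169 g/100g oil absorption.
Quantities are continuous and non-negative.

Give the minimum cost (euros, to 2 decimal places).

€64.00

Let x1 = kg of calcium carbonate, x2 = kg of chrome yellow, x3 = kg of phthalo blue, x4 = kg of kaolin.
Minimise 0.85x1 + 8.78x2 + 25.98x3 + 0.77x4 subject to:
  10x1 + 156x2 + 77x3 + 20x4 ≥ 331   (hiding power)
  226x3 ≥ 478   (blue component)
  15x1 + 18x2 + 46x3 + 47x4 ≤ 169   (oil absorption)
  x1, x2, x3, x4 ≥ 0.
The optimal basis is {chrome yellow, phthalo blue, kaolin}; calcium carbonate drops out. The hiding power, blue component, oil absorption requirements are met with equality.
Solving gives x2 = 0.927782, x3 = 2.11504, x4 = 1.17038.
Hence cost = 8.78·0.927782 + 25.98·2.11504 + 0.77·1.17038 = €63.9959.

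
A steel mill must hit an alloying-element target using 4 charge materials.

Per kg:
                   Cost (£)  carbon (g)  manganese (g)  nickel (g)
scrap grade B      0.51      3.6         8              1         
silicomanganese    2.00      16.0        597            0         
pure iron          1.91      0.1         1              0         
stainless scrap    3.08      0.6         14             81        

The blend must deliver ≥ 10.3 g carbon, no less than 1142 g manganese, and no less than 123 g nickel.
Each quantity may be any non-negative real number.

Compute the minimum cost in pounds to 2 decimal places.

Let x1 = kg of scrap grade B, x2 = kg of silicomanganese, x3 = kg of pure iron, x4 = kg of stainless scrap.
Minimize 0.51x1 + 2x2 + 1.91x3 + 3.08x4 with:
  3.6x1 + 16x2 + 0.1x3 + 0.6x4 ≥ 10.3   (carbon)
  8x1 + 597x2 + 1x3 + 14x4 ≥ 1142   (manganese)
  1x1 + 81x4 ≥ 123   (nickel)
  x1, x2, x3, x4 ≥ 0.
The minimum-cost mix takes nothing from scrap grade B, pure iron — only silicomanganese, stainless scrap. Binding constraints: manganese and nickel.
So silicomanganese = 1.877 kg, stainless scrap = 1.519 kg.
Objective = 2·1.877 + 3.08·1.519 = 8.4325.

£8.43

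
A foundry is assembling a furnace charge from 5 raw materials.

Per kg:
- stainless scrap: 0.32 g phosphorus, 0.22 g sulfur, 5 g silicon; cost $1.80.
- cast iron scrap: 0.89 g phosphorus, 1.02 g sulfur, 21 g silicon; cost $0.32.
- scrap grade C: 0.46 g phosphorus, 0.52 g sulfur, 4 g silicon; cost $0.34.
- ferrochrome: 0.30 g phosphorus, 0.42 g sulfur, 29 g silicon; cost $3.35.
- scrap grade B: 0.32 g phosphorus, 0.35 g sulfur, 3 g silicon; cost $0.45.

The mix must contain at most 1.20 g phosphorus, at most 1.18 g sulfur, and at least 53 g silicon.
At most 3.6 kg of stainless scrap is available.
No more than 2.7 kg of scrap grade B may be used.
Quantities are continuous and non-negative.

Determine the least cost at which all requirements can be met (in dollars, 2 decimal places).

$4.91

Let x1 = kg of stainless scrap, x2 = kg of cast iron scrap, x3 = kg of scrap grade C, x4 = kg of ferrochrome, x5 = kg of scrap grade B.
Minimise 1.8x1 + 0.32x2 + 0.34x3 + 3.35x4 + 0.45x5 subject to:
  0.32x1 + 0.89x2 + 0.46x3 + 0.3x4 + 0.32x5 ≤ 1.2   (phosphorus)
  0.22x1 + 1.02x2 + 0.52x3 + 0.42x4 + 0.35x5 ≤ 1.18   (sulfur)
  5x1 + 21x2 + 4x3 + 29x4 + 3x5 ≥ 53   (silicon)
  x1 ≤ 3.6
  x5 ≤ 2.7
  x1, x2, x3, x4, x5 ≥ 0.
The cheapest feasible vertex uses only cast iron scrap, ferrochrome; stainless scrap, scrap grade C, scrap grade B are not used. The sulfur and silicon requirements are met with equality.
Solving gives x2 = 0.5761, x4 = 1.41.
Hence cost = 0.32·0.5761 + 3.35·1.41 = $4.9079.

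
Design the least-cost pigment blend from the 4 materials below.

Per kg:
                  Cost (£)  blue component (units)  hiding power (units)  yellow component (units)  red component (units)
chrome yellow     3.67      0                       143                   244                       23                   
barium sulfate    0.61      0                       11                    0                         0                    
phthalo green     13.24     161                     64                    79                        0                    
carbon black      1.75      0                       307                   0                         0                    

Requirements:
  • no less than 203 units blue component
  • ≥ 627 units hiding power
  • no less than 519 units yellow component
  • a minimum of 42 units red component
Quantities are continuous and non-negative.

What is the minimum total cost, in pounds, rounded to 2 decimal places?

Let x1 = kg of chrome yellow, x2 = kg of barium sulfate, x3 = kg of phthalo green, x4 = kg of carbon black.
Minimise 3.67x1 + 0.61x2 + 13.24x3 + 1.75x4 s.t.:
  161x3 ≥ 203   (blue component)
  143x1 + 11x2 + 64x3 + 307x4 ≥ 627   (hiding power)
  244x1 + 79x3 ≥ 519   (yellow component)
  23x1 ≥ 42   (red component)
  x1, x2, x3, x4 ≥ 0.
At the optimum only chrome yellow, phthalo green, carbon black are positive (barium sulfate = 0). There the blue component, hiding power, red component constraints are tight.
So chrome yellow = 1.826 kg, phthalo green = 1.261 kg, carbon black = 0.9289 kg.
Objective = 3.67·1.826 + 13.24·1.261 + 1.75·0.9289 = 25.0226.

£25.02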